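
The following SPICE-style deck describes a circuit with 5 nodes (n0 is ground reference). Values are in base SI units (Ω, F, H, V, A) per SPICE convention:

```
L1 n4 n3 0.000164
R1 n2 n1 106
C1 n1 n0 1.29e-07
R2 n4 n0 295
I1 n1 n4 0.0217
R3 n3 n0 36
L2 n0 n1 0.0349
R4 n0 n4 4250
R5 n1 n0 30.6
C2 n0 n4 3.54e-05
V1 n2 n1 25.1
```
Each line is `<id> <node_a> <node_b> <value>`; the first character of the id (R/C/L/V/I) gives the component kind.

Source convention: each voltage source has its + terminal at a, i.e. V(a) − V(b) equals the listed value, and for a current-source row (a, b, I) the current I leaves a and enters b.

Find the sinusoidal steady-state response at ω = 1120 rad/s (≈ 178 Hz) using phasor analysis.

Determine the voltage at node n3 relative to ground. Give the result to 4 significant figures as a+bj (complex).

Element admittances at ω=1120 rad/s:
  Y(L1) = 0.000-5.444j S between n4,n3
  Y(R1) = 0.009434+0.000j S between n2,n1
  Y(C1) = 0.000+0.0001445j S between n1,n0
  Y(R2) = 0.003390+0.000j S between n4,n0
  I1: injects 0.0217 A into n4 (from n1)
  Y(R3) = 0.02778+0.000j S between n3,n0
  Y(L2) = 0.000-0.02558j S between n0,n1
  Y(R4) = 0.0002353+0.000j S between n0,n4
  Y(R5) = 0.03268+0.000j S between n1,n0
  Y(C2) = 0.000+0.03965j S between n0,n4
  V1: constraint V(n2)−V(n1) = 25.1
Assemble and solve the 5×5 MNA system:
  V(n1)=-0.4135-0.3219j  V(n2)=24.69-0.3219j  V(n3)=0.2658-0.3380j  V(n4)=0.2676-0.3366j
  i(V1)=-0.2368+0.000j

0.2658-0.3380j V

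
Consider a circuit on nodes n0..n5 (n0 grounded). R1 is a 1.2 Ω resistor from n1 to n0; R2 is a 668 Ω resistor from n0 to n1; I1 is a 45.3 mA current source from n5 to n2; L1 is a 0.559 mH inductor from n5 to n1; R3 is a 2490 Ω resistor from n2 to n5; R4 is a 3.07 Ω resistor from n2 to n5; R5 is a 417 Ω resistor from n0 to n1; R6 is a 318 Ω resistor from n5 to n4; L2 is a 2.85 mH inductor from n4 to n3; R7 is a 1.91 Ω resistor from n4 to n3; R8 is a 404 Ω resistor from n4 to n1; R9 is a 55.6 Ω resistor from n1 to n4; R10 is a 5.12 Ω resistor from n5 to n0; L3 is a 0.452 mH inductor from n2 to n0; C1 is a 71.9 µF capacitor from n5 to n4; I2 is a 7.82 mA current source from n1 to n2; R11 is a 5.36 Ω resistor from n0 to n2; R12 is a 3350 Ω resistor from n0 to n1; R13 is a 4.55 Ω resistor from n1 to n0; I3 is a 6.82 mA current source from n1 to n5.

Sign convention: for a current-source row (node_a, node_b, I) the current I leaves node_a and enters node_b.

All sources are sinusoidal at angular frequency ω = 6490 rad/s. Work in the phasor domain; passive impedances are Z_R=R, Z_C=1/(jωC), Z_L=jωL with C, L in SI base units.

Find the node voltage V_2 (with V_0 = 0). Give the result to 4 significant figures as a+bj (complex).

0.05033+0.03961j V

Apply KCL at each of the 5 non-ground nodes and solve the resulting linear system.
Node n1: branches {R1, R2, L1, R5, R8, R9, I2, R12, R13, I3} → V_1 = -0.01383+0.007456j
Node n2: branches {I1, R3, R4, L3, I2, R11} → V_2 = 0.05033+0.03961j
Node n3: branches {L2, R7} → V_3 = -0.04239+0.008400j
Node n4: branches {R6, L2, R7, R8, R9, C1} → V_4 = -0.04239+0.008400j
Node n5: branches {I1, L1, R3, R4, R6, R10, C1, I3} → V_5 = -0.04236+0.009653j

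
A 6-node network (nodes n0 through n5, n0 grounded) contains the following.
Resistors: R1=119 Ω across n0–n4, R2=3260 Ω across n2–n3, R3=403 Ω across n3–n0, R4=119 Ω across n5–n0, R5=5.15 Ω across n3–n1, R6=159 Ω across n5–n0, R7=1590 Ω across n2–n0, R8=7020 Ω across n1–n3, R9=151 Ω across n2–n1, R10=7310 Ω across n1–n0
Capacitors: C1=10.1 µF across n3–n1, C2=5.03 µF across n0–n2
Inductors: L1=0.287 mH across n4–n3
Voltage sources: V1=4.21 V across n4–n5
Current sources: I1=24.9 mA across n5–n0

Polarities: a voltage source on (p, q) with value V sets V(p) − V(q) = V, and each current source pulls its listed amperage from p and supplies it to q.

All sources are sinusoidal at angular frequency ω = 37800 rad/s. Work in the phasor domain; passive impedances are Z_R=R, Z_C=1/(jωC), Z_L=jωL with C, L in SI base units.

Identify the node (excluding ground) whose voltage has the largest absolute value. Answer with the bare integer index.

5

MNA unknowns: 5 node voltages V₁..V_5 plus 1 source current (V1)
R1: Y=0.008403+0.000j on G[0,4]
C1: Y=0.000+0.3818j on G[3,1]
R2: Y=0.0003067+0.000j on G[2,3]
L1: Y=0.000-0.09218j on G[4,3]
R3: Y=0.002481+0.000j on G[3,0]
C2: Y=0.000+0.1901j on G[0,2]
R4: Y=0.008403+0.000j on G[5,0]
R5: Y=0.1942+0.000j on G[3,1]
R6: Y=0.006289+0.000j on G[5,0]
R7: Y=0.0006289+0.000j on G[2,0]
R8: Y=0.0001425+0.000j on G[1,3]
R9: Y=0.006623+0.000j on G[2,1]
R10: Y=0.0001368+0.000j on G[1,0]
V1: row V4−V5=4.21, i_V1 at 4,5
I1: z[5]−=0.0249, z[0]+=0.0249
solve → V1=1.122-0.07840j, V2=-0.001255-0.04095j, V3=1.129-0.09447j, V4=1.135+0.02206j, V5=-3.075+0.02206j
aux → i_V1=-0.02028+0.0003242j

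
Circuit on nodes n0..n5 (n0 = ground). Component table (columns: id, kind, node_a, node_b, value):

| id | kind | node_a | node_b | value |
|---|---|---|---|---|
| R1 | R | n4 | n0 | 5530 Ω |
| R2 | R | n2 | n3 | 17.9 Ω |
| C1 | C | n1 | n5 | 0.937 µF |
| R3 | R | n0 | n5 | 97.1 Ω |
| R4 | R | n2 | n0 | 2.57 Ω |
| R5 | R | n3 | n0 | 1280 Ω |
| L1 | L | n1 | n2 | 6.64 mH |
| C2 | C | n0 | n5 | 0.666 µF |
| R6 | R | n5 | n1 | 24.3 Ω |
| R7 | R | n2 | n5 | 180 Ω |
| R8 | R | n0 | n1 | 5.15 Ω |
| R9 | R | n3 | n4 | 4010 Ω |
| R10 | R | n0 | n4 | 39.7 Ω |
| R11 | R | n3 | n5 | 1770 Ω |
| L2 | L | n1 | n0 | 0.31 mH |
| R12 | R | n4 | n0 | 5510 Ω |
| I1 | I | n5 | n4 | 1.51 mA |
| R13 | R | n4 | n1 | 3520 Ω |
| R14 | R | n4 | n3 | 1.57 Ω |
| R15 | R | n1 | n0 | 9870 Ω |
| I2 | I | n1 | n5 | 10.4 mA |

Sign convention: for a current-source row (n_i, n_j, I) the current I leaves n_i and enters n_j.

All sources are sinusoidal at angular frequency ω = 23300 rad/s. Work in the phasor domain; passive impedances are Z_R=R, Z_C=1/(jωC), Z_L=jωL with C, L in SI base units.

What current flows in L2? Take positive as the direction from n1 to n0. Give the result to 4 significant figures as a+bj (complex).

Element admittances at ω=23300 rad/s:
  Y(R1) = 0.0001808+0.000j S between n4,n0
  Y(R2) = 0.05587+0.000j S between n2,n3
  Y(C1) = 0.000+0.02183j S between n1,n5
  Y(R3) = 0.01030+0.000j S between n0,n5
  Y(R4) = 0.3891+0.000j S between n2,n0
  Y(R5) = 0.0007813+0.000j S between n3,n0
  Y(L1) = 0.000-0.006464j S between n1,n2
  Y(C2) = 0.000+0.01552j S between n0,n5
  Y(R6) = 0.04115+0.000j S between n5,n1
  Y(R7) = 0.005556+0.000j S between n2,n5
  Y(R8) = 0.1942+0.000j S between n0,n1
  Y(R9) = 0.0002494+0.000j S between n3,n4
  Y(R10) = 0.02519+0.000j S between n0,n4
  Y(R11) = 0.0005650+0.000j S between n3,n5
  Y(L2) = 0.000-0.1384j S between n1,n0
  Y(R12) = 0.0001815+0.000j S between n4,n0
  I1: injects 0.00151 A into n4 (from n5)
  Y(R13) = 0.0002841+0.000j S between n4,n1
  Y(R14) = 0.6369+0.000j S between n4,n3
  Y(R15) = 0.0001013+0.000j S between n1,n0
  I2: injects 0.0104 A into n5 (from n1)
Assemble and solve the 5×5 MNA system:
  V(n1)=-0.01355-0.01158j  V(n2)=0.003650-0.0008569j  V(n3)=0.02081-0.001158j  V(n4)=0.02227-0.001118j  V(n5)=0.09918-0.07785j

-0.001603+0.001875j A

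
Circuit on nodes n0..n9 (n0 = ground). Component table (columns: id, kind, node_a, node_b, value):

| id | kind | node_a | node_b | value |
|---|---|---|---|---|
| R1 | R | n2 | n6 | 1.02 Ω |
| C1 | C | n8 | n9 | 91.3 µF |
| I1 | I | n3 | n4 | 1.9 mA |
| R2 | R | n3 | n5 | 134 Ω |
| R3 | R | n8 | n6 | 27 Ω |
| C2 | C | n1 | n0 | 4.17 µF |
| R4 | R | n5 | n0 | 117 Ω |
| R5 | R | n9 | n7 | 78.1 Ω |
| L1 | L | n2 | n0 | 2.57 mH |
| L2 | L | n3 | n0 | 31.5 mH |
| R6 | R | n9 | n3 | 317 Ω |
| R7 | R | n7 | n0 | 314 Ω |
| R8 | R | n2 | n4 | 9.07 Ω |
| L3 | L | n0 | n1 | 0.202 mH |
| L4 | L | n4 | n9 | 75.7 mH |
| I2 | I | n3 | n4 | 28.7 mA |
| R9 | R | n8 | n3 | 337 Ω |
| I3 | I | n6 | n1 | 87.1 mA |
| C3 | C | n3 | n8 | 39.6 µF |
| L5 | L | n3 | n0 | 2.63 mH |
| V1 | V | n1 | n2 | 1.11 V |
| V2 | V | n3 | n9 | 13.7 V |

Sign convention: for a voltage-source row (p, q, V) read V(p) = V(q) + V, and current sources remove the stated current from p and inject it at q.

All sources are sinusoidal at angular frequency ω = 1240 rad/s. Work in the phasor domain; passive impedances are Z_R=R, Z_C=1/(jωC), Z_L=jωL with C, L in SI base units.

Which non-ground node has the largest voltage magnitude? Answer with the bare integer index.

9

Apply KCL at each of the 9 non-ground nodes and solve the resulting linear system.
Node n1: branches {C2, L3, I3, V1} → V_1 = 0.05793-0.05876j
Node n2: branches {R1, L1, R8, V1} → V_2 = -1.052-0.05876j
Node n3: branches {I1, R2, L2, R6, I2, R9, C3, L5, V2} → V_3 = 0.3153+0.8596j
Node n4: branches {I1, R8, L4, I2} → V_4 = -0.8033+1.157j
Node n5: branches {R2, R4} → V_5 = 0.1470+0.4007j
Node n6: branches {R1, R3, I3} → V_6 = -1.427-0.09435j
Node n7: branches {R5, R7} → V_7 = -10.72+0.6884j
Node n8: branches {C1, R3, R9, C3} → V_8 = -8.991-1.036j
Node n9: branches {C1, R5, R6, L4, V2} → V_9 = -13.38+0.8596j
Source currents: i(V1)=0.3214+0.2310j, i(V2)=-0.2952-0.3612j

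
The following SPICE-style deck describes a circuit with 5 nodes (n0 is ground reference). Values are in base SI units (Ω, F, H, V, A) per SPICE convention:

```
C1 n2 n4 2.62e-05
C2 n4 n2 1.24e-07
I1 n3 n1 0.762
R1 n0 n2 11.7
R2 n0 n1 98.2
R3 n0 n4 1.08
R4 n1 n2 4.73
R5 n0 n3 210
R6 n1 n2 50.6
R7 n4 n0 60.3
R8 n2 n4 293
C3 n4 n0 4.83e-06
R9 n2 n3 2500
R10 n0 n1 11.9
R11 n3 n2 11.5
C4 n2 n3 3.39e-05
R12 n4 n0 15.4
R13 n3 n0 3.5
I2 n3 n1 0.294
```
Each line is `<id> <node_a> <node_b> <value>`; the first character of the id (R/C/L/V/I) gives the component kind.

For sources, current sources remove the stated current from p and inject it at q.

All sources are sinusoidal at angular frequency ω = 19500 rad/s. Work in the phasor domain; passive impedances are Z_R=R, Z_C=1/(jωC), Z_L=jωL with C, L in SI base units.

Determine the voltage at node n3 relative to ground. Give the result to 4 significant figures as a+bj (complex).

Element admittances at ω=19500 rad/s:
  Y(C1) = 0.000+0.5109j S between n2,n4
  Y(C2) = 0.000+0.002418j S between n4,n2
  I1: injects 0.762 A into n1 (from n3)
  Y(R1) = 0.08547+0.000j S between n0,n2
  Y(R2) = 0.01018+0.000j S between n0,n1
  Y(R3) = 0.9259+0.000j S between n0,n4
  Y(R4) = 0.2114+0.000j S between n1,n2
  Y(R5) = 0.004762+0.000j S between n0,n3
  Y(R6) = 0.01976+0.000j S between n1,n2
  Y(R7) = 0.01658+0.000j S between n4,n0
  Y(R8) = 0.003413+0.000j S between n2,n4
  Y(C3) = 0.000+0.09419j S between n4,n0
  Y(R9) = 0.0004000+0.000j S between n2,n3
  Y(R10) = 0.08403+0.000j S between n0,n1
  Y(R11) = 0.08696+0.000j S between n3,n2
  Y(C4) = 0.000+0.6610j S between n2,n3
  Y(R12) = 0.06494+0.000j S between n4,n0
  Y(R13) = 0.2857+0.000j S between n3,n0
  I2: injects 0.294 A into n1 (from n3)
Assemble and solve the 4×4 MNA system:
  V(n1)=2.959-0.1853j  V(n2)=-0.4028-0.2608j  V(n3)=-0.9284+0.8592j  V(n4)=0.005603-0.2088j

-0.9284+0.8592j V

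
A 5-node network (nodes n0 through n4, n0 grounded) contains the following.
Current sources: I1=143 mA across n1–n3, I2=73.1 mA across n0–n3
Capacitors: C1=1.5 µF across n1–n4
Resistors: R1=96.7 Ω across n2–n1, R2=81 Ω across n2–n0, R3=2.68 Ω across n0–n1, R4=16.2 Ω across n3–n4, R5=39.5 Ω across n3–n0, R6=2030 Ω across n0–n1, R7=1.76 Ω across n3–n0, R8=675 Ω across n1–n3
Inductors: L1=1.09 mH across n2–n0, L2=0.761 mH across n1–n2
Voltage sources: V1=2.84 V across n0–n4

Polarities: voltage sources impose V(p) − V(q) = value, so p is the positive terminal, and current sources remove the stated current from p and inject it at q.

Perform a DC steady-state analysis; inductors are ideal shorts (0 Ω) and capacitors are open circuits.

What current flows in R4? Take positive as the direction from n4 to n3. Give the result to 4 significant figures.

-0.1791 A

MNA unknowns: 4 node voltages V₁..V_4 plus 3 source currents (L1, L2, V1)
I1: z[1]−=0.143, z[3]+=0.143
C1: Y=0.000 on G[1,4]
R1: Y=0.01034 on G[2,1]
R2: Y=0.01235 on G[2,0]
R3: Y=0.3731 on G[0,1]
R4: Y=0.06173 on G[3,4]
L1: row V2−V0=0, i_L1 at 2,0
L2: row V1−V2=0, i_L2 at 1,2
R5: Y=0.02532 on G[3,0]
R6: Y=0.0004926 on G[0,1]
R7: Y=0.5682 on G[3,0]
R8: Y=0.001481 on G[1,3]
I2: z[0]−=0.0731, z[3]+=0.0731
V1: row V0−V4=2.84, i_V1 at 0,4
solve → V1=0.000, V2=0.000, V3=0.06211, V4=-2.840
aux → i_L1=-0.1429, i_L2=-0.1429, i_V1=-0.1791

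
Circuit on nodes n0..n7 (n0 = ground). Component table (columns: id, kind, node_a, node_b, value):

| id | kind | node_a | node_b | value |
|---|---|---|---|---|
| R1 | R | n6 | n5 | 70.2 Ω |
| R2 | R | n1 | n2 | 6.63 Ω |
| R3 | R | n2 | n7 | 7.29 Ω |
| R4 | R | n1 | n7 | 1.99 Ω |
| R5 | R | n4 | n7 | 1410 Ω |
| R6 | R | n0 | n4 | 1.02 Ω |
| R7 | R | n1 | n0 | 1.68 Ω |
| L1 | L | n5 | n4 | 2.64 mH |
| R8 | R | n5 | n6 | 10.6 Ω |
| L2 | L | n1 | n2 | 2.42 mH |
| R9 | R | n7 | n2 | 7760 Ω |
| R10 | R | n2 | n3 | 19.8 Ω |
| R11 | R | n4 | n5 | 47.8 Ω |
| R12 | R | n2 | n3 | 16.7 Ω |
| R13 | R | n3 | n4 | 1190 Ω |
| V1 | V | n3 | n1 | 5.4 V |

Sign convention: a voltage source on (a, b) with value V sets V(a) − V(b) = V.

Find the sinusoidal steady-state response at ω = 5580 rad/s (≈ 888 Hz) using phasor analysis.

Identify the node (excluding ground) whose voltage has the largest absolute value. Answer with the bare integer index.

3

Apply KCL at each of the 7 non-ground nodes and solve the resulting linear system.
Node n1: branches {R2, R4, R7, L2, V1} → V_1 = -0.007987-7.923e-05j
Node n2: branches {R2, R3, L2, R9, R10, R12} → V_2 = 1.545+0.3114j
Node n3: branches {R10, R12, R13, V1} → V_3 = 5.392-7.923e-05j
Node n4: branches {R5, R6, L1, R11, R13} → V_4 = 0.004849+4.810e-05j
Node n5: branches {R1, L1, R8, R11} → V_5 = 0.004849+4.810e-05j
Node n6: branches {R1, R8} → V_6 = 0.004849+4.810e-05j
Node n7: branches {R3, R4, R5, R9} → V_7 = 0.3248+0.06669j
Source currents: i(V1)=-0.4292+0.03439j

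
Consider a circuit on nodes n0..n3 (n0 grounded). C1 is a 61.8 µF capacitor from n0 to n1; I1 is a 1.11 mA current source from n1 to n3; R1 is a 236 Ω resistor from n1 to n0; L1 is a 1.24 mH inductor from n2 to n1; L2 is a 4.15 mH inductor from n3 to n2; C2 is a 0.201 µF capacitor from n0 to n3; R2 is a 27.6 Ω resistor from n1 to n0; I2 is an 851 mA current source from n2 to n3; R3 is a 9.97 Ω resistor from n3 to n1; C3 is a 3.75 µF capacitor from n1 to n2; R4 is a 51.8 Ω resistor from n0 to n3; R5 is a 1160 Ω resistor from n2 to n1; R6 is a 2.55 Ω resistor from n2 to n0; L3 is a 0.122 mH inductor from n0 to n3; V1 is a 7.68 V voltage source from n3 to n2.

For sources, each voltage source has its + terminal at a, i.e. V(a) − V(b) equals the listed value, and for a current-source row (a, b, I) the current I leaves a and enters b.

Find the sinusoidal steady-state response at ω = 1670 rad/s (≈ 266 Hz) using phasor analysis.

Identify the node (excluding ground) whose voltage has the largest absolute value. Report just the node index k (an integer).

1

Apply KCL at each of the 3 non-ground nodes and solve the resulting linear system.
Node n1: branches {C1, I1, R1, L1, R2, R3, C3, R5} → V_1 = -8.527+4.186j
Node n2: branches {L1, L2, I2, C3, R5, R6, V1} → V_2 = -7.760+0.7787j
Node n3: branches {I1, L2, C2, I2, R3, R4, L3, V1} → V_3 = -0.07952+0.7787j
Source currents: i(V1)=-3.815+1.045j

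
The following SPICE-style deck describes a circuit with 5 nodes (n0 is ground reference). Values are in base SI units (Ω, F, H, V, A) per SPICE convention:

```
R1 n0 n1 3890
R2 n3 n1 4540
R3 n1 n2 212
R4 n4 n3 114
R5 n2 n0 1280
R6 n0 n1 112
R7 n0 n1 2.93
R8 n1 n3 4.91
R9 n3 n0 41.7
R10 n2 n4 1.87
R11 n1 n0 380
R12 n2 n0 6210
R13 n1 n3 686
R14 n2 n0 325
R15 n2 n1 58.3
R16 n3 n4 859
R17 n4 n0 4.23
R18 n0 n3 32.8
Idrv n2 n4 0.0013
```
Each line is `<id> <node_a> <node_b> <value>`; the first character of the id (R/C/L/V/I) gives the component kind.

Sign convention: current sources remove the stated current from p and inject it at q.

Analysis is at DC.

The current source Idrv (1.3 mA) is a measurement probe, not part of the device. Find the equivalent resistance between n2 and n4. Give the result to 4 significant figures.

R_eq = 1.794 Ω

Apply KCL at each of the 4 non-ground nodes and solve the resulting linear system.
Node n1: branches {R1, R2, R3, R6, R7, R8, R11, R13, R15} → V_1 = -0.0001057
Node n2: branches {R3, R5, R10, R12, R14, R15, Idrv} → V_2 = -0.002122
Node n3: branches {R2, R4, R8, R9, R13, R16, R18} → V_3 = -7.269e-05
Node n4: branches {R4, R10, R16, R17, Idrv} → V_4 = 0.0002107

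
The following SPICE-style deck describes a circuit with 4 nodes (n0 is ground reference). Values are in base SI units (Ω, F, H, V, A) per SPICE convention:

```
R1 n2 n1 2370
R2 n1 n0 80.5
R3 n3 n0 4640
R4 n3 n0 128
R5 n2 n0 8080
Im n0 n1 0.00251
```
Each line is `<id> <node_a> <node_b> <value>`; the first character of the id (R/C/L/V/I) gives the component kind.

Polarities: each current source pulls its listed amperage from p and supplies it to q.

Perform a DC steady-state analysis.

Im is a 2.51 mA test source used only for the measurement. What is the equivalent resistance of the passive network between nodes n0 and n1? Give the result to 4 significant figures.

Element admittances at DC:
  Y(R1) = 0.0004219 S between n2,n1
  Y(R2) = 0.01242 S between n1,n0
  Y(R3) = 0.0002155 S between n3,n0
  Y(R4) = 0.007812 S between n3,n0
  Y(R5) = 0.0001238 S between n2,n0
  Im: injects 0.00251 A into n1 (from n0)
Assemble and solve the 3×3 MNA system:
  V(n1)=0.2005  V(n2)=0.1550  V(n3)=0.000

R_eq = 79.88 Ω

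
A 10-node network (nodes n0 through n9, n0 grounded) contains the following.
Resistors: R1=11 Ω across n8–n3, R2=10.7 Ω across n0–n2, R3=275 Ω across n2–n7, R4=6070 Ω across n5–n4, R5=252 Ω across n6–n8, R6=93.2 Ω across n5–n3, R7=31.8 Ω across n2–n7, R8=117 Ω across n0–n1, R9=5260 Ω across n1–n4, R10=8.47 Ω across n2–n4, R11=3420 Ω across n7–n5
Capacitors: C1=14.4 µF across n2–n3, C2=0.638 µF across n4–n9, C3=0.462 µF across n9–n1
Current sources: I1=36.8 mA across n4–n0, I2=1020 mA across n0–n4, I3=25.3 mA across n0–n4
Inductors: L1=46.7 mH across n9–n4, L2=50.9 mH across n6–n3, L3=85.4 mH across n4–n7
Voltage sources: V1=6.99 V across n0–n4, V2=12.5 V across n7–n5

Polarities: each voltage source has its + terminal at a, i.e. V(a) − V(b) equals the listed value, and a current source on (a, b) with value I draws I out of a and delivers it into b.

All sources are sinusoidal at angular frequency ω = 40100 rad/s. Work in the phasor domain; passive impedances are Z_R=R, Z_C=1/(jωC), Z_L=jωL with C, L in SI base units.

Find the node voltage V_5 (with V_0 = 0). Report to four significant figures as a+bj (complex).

-13.45+0.08803j V

Element admittances at ω=40100 rad/s:
  Y(R1) = 0.09091+0.000j S between n8,n3
  Y(C1) = 0.000+0.5774j S between n2,n3
  Y(C2) = 0.000+0.02558j S between n4,n9
  Y(R2) = 0.09346+0.000j S between n0,n2
  I1: injects 0.0368 A into n0 (from n4)
  Y(R3) = 0.003636+0.000j S between n2,n7
  Y(L1) = 0.000-0.0005340j S between n9,n4
  I2: injects 1.02 A into n4 (from n0)
  Y(L2) = 0.000-0.0004899j S between n6,n3
  Y(R4) = 0.0001647+0.000j S between n5,n4
  Y(R5) = 0.003968+0.000j S between n6,n8
  Y(R6) = 0.01073+0.000j S between n5,n3
  Y(R7) = 0.03145+0.000j S between n2,n7
  Y(C3) = 0.000+0.01853j S between n9,n1
  Y(L3) = 0.000-0.0002920j S between n4,n7
  I3: injects 0.0253 A into n4 (from n0)
  Y(R8) = 0.008547+0.000j S between n0,n1
  Y(R9) = 0.0001901+0.000j S between n1,n4
  Y(R10) = 0.1181+0.000j S between n2,n4
  Y(R11) = 0.0002924+0.000j S between n7,n5
  V1: constraint V(n0)−V(n4) = 6.99
  V2: constraint V(n7)−V(n5) = 12.5
Assemble and solve the 11×11 MNA system:
  V(n1)=-4.239-3.353j  V(n2)=-3.897+0.008274j  V(n3)=-3.898+0.1857j  V(n4)=-6.990+0.000j  V(n5)=-13.45+0.08803j  V(n6)=-3.898+0.1857j  V(n7)=-0.9468+0.08803j  V(n8)=-3.898+0.1857j  V(n9)=-5.820-1.426j
  i(V1)=-1.409-0.02789j  i(V2)=-0.1072-0.001033j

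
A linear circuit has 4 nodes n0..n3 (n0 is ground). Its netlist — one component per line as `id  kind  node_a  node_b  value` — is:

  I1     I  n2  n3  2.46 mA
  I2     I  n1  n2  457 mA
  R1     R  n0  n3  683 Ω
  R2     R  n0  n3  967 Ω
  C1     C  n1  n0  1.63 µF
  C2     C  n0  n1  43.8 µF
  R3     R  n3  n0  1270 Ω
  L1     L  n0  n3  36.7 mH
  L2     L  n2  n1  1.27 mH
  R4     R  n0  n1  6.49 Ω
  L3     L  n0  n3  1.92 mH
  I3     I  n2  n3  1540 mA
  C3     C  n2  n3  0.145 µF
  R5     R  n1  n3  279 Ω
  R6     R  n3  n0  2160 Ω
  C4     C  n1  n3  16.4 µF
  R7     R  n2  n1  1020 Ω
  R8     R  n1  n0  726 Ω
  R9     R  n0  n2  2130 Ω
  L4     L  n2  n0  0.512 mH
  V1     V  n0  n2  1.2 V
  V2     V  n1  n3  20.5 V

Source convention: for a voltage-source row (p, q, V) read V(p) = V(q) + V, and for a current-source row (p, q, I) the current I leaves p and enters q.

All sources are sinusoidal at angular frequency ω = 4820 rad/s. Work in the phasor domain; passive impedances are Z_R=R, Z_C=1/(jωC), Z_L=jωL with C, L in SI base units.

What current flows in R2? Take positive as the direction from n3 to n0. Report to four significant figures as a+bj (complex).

MNA unknowns: 3 node voltages V₁..V_3 plus 2 source currents (V1, V2)
I1: z[2]−=0.00246, z[3]+=0.00246
I2: z[1]−=0.457, z[2]+=0.457
R1: Y=0.001464+0.000j on G[0,3]
R2: Y=0.001034+0.000j on G[0,3]
C1: Y=0.000+0.007857j on G[1,0]
C2: Y=0.000+0.2111j on G[0,1]
R3: Y=0.0007874+0.000j on G[3,0]
L1: Y=0.000-0.005653j on G[0,3]
L2: Y=0.000-0.1634j on G[2,1]
R4: Y=0.1541+0.000j on G[0,1]
L3: Y=0.000-0.1081j on G[0,3]
I3: z[2]−=1.54, z[3]+=1.54
C3: Y=0.000+0.0006989j on G[2,3]
R5: Y=0.003584+0.000j on G[1,3]
R6: Y=0.0004630+0.000j on G[3,0]
C4: Y=0.000+0.07905j on G[1,3]
R7: Y=0.0009804+0.000j on G[2,1]
R8: Y=0.001377+0.000j on G[1,0]
R9: Y=0.0004695+0.000j on G[0,2]
L4: Y=0.000-0.4052j on G[2,0]
V1: row V0−V2=1.2, i_V1 at 0,2
V2: row V1−V3=20.5, i_V2 at 1,3
solve → V1=10.63-9.435j, V2=-1.200+0.000j, V3=-9.871-9.435j
aux → i_V1=2.608+2.434j, i_V2=-2.719-0.5395j

-0.01021-0.009757j A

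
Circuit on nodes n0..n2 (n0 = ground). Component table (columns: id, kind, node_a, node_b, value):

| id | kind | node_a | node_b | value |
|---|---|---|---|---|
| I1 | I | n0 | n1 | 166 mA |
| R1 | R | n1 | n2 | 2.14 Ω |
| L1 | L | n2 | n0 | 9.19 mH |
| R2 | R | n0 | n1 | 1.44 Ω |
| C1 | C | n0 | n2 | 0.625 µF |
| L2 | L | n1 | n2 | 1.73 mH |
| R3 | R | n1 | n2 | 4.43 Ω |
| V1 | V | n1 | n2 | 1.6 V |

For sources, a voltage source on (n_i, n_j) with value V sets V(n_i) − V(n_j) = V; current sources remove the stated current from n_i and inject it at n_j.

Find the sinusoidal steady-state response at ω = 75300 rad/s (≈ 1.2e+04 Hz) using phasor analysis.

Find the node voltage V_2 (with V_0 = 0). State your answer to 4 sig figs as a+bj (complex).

-1.355+0.08902j V

MNA unknowns: 2 node voltages V₁..V_2 plus 1 source current (V1)
I1: z[0]−=0.166, z[1]+=0.166
R1: Y=0.4673+0.000j on G[1,2]
L1: Y=0.000-0.001445j on G[2,0]
R2: Y=0.6944+0.000j on G[0,1]
C1: Y=0.000+0.04706j on G[0,2]
L2: Y=0.000-0.007676j on G[1,2]
R3: Y=0.2257+0.000j on G[1,2]
V1: row V1−V2=1.6, i_V1 at 1,2
solve → V1=0.2449+0.08902j, V2=-1.355+0.08902j
aux → i_V1=-1.113-0.04953j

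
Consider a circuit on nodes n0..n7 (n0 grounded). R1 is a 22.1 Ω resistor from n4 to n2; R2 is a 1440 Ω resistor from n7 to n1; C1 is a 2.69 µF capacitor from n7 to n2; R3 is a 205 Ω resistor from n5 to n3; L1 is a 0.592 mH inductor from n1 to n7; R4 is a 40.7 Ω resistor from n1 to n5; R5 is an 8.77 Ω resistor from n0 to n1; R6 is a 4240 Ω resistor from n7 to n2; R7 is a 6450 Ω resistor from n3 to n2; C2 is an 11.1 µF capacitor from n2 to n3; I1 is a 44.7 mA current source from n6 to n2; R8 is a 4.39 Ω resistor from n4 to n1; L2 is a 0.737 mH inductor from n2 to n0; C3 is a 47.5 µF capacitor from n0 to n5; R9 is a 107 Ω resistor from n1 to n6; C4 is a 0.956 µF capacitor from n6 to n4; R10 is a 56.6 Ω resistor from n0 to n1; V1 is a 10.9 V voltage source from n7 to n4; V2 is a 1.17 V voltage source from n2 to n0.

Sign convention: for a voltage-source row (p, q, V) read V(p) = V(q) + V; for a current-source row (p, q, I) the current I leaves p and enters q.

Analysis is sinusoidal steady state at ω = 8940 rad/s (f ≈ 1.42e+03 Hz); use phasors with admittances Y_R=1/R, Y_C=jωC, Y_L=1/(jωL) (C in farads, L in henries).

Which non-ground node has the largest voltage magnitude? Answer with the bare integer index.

7

Apply KCL at each of the 7 non-ground nodes and solve the resulting linear system.
Node n1: branches {R2, L1, R4, R5, R8, R9, R10} → V_1 = 1.062-2.038j
Node n2: branches {R1, C1, R6, R7, C2, I1, L2, V2} → V_2 = 1.170+0.000j
Node n3: branches {R3, R7, C2} → V_3 = 1.163+0.06263j
Node n4: branches {R1, R8, C4, V1} → V_4 = -2.047+2.894j
Node n5: branches {R3, R4, C3} → V_5 = -0.1115-0.08252j
Node n6: branches {I1, R9, C4} → V_6 = -5.415+1.042j
Node n7: branches {R2, C1, L1, R6, V1} → V_7 = 8.853+2.894j
Source currents: i(V1)=-0.8695+1.283j, i(V2)=-0.1749+0.4933j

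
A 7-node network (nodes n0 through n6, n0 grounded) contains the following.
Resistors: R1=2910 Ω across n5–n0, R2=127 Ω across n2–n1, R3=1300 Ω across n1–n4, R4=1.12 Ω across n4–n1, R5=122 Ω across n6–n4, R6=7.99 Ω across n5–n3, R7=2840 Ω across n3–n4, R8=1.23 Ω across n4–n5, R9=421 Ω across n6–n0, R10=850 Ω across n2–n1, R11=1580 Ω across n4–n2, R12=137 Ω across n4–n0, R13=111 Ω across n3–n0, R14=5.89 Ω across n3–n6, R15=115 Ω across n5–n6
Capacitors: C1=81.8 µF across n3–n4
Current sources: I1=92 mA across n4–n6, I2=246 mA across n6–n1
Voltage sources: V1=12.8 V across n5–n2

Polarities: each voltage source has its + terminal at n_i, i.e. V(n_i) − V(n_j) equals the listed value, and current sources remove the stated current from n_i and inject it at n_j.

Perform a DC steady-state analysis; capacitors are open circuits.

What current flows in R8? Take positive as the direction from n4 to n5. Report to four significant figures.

MNA unknowns: 6 node voltages V₁..V_6 plus 1 source current (V1)
R1: Y=0.0003436 on G[5,0]
C1: Y=0.000 on G[3,4]
R2: Y=0.007874 on G[2,1]
R3: Y=0.0007692 on G[1,4]
R4: Y=0.8929 on G[4,1]
R5: Y=0.008197 on G[6,4]
R6: Y=0.1252 on G[5,3]
I1: z[4]−=0.092, z[6]+=0.092
I2: z[6]−=0.246, z[1]+=0.246
R7: Y=0.0003521 on G[3,4]
R8: Y=0.8130 on G[4,5]
R9: Y=0.002375 on G[6,0]
R10: Y=0.001176 on G[2,1]
R11: Y=0.0006329 on G[4,2]
R12: Y=0.007299 on G[4,0]
R13: Y=0.009009 on G[3,0]
R14: Y=0.1698 on G[3,6]
R15: Y=0.008696 on G[5,6]
V1: row V5−V2=12.8, i_V1 at 5,2
solve → V1=0.8154, V2=-12.14, V3=-0.2991, V4=0.6713, V5=0.6596, V6=-1.024
aux → i_V1=-0.1254

0.009499 A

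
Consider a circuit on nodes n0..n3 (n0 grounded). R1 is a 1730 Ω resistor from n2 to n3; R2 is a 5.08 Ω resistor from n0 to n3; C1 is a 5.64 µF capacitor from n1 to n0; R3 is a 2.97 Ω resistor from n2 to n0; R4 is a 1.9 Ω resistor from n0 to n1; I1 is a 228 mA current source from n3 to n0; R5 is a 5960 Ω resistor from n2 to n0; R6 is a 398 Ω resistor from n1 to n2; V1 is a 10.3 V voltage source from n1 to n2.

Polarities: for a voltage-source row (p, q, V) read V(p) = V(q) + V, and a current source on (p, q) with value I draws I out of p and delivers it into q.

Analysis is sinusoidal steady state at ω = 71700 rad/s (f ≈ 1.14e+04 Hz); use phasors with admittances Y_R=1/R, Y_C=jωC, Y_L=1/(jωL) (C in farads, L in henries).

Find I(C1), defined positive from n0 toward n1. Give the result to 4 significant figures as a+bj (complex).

Apply KCL at each of the 3 non-ground nodes and solve the resulting linear system.
Node n1: branches {C1, R4, R6, V1} → V_1 = 3.300-1.545j
Node n2: branches {R1, R3, R5, R6, V1} → V_2 = -7.000-1.545j
Node n3: branches {R1, R2, I1} → V_3 = -1.175-0.004523j
Source currents: i(V1)=-2.387-0.5213j

-0.6247-1.334j A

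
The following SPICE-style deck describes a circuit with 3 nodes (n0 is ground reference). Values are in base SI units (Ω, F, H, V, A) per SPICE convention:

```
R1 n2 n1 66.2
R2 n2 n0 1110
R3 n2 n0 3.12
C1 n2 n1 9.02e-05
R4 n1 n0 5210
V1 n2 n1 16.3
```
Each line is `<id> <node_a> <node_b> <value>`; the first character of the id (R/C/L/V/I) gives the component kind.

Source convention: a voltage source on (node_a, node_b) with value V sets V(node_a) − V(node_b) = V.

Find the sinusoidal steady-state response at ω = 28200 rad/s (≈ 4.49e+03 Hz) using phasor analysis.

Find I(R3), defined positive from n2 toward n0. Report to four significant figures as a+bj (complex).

0.003118+0.000j A

Element admittances at ω=28200 rad/s:
  Y(R1) = 0.01511+0.000j S between n2,n1
  Y(R2) = 0.0009009+0.000j S between n2,n0
  Y(R3) = 0.3205+0.000j S between n2,n0
  Y(C1) = 0.000+2.544j S between n2,n1
  Y(R4) = 0.0001919+0.000j S between n1,n0
  V1: constraint V(n2)−V(n1) = 16.3
Assemble and solve the 3×3 MNA system:
  V(n1)=-16.29+0.000j  V(n2)=0.009728+0.000j
  i(V1)=-0.2494-41.46j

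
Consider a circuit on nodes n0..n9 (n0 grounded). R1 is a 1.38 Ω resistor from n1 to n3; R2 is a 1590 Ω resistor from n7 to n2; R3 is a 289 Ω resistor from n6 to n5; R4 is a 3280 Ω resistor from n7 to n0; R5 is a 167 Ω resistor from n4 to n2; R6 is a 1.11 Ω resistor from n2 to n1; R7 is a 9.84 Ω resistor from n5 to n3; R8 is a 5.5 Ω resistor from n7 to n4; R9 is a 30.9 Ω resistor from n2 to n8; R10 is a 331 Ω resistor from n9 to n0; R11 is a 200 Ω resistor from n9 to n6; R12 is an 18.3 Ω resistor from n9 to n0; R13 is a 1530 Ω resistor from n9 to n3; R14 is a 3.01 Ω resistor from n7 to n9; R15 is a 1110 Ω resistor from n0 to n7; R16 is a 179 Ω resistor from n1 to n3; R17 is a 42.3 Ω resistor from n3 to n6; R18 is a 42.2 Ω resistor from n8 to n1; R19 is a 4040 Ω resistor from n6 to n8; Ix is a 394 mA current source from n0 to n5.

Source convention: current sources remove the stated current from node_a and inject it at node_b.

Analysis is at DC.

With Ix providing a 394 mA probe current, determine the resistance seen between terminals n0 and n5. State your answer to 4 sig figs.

MNA unknowns: 9 node voltages V₁..V_9
R1: Y=0.7246 on G[1,3]
R2: Y=0.0006289 on G[7,2]
R3: Y=0.003460 on G[6,5]
R4: Y=0.0003049 on G[7,0]
R5: Y=0.005988 on G[4,2]
R6: Y=0.9009 on G[2,1]
R7: Y=0.1016 on G[5,3]
R8: Y=0.1818 on G[7,4]
R9: Y=0.03236 on G[2,8]
R10: Y=0.003021 on G[9,0]
R11: Y=0.005000 on G[9,6]
R12: Y=0.05464 on G[9,0]
R13: Y=0.0006536 on G[9,3]
R14: Y=0.3322 on G[7,9]
R15: Y=0.0009009 on G[0,7]
R16: Y=0.005587 on G[1,3]
R17: Y=0.02364 on G[3,6]
R18: Y=0.02370 on G[8,1]
R19: Y=0.0002475 on G[6,8]
Ix: z[0]−=0.394, z[5]+=0.394
solve → V1=41.72, V2=41.48, V3=42.03, V4=8.403, V5=45.61, V6=36.94, V7=7.314, V8=41.57, V9=6.680

R_eq = 115.8 Ω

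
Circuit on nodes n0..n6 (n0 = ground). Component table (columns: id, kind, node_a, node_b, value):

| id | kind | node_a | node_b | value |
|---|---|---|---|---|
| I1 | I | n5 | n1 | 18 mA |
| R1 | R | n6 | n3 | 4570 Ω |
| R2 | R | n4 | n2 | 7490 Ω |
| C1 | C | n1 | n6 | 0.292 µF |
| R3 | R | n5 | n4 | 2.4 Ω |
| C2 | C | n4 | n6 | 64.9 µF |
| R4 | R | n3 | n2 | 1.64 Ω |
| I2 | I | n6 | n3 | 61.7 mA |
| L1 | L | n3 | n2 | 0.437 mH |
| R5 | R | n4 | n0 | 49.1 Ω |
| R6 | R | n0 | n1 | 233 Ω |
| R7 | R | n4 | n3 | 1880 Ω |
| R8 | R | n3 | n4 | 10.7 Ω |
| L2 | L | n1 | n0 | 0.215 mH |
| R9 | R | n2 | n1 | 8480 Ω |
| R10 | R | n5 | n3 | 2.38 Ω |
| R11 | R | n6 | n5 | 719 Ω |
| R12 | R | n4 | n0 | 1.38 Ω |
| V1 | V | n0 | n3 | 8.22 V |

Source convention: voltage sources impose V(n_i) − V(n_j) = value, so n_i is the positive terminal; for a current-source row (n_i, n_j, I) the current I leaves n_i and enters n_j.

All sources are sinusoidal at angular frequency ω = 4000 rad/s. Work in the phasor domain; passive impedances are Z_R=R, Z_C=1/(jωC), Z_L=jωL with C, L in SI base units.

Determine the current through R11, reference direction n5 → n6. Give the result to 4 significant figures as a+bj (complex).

-0.004066-0.0003587j A

Element admittances at ω=4000 rad/s:
  I1: injects 0.018 A into n1 (from n5)
  Y(R1) = 0.0002188+0.000j S between n6,n3
  Y(R2) = 0.0001335+0.000j S between n4,n2
  Y(C1) = 0.000+0.001168j S between n1,n6
  Y(R3) = 0.4167+0.000j S between n5,n4
  Y(C2) = 0.000+0.2596j S between n4,n6
  Y(R4) = 0.6098+0.000j S between n3,n2
  I2: injects 0.0617 A into n3 (from n6)
  Y(L1) = 0.000-0.5721j S between n3,n2
  Y(R5) = 0.02037+0.000j S between n4,n0
  Y(R6) = 0.004292+0.000j S between n0,n1
  Y(R7) = 0.0005319+0.000j S between n4,n3
  Y(R8) = 0.09346+0.000j S between n3,n4
  Y(L2) = 0.000-1.163j S between n1,n0
  Y(R9) = 0.0001179+0.000j S between n2,n1
  Y(R10) = 0.4202+0.000j S between n5,n3
  Y(R11) = 0.001391+0.000j S between n6,n5
  Y(R12) = 0.7246+0.000j S between n4,n0
  V1: constraint V(n0)−V(n3) = 8.22
Assemble and solve the 7×7 MNA system:
  V(n1)=0.002507+0.01439j  V(n2)=-8.218+0.001425j  V(n3)=-8.220+0.000j  V(n4)=-2.449+0.002495j  V(n5)=-5.363+0.001671j  V(n6)=-2.439+0.2596j
  i(V1)=-1.808-0.0009950j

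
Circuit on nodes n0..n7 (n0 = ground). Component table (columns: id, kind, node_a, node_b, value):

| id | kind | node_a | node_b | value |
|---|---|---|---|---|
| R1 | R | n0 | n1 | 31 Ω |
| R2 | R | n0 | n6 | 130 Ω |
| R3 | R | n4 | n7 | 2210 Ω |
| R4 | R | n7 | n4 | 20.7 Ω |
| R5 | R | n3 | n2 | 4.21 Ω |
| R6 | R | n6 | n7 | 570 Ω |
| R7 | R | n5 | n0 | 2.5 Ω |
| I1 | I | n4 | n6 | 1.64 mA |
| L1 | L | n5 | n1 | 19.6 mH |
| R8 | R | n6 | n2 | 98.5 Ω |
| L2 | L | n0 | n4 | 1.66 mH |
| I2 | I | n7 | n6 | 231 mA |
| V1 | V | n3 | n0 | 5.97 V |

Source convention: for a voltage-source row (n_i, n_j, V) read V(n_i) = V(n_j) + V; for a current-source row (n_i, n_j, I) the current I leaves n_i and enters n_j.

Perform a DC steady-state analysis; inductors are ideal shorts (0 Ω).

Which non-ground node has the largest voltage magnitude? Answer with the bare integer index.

6

MNA unknowns: 7 node voltages V₁..V_7 plus 3 source currents (L1, L2, V1)
R1: Y=0.03226 on G[0,1]
R2: Y=0.007692 on G[0,6]
R3: Y=0.0004525 on G[4,7]
R4: Y=0.04831 on G[7,4]
R5: Y=0.2375 on G[3,2]
R6: Y=0.001754 on G[6,7]
R7: Y=0.4000 on G[5,0]
I1: z[4]−=0.00164, z[6]+=0.00164
L1: row V5−V1=0, i_L1 at 5,1
R8: Y=0.01015 on G[6,2]
L2: row V0−V4=0, i_L2 at 0,4
I2: z[7]−=0.231, z[6]+=0.231
V1: row V3−V0=5.97, i_V1 at 3,0
solve → V1=0.000, V2=6.331, V3=5.970, V4=0.000, V5=0.000, V6=14.79, V7=-4.059
aux → i_L1=0.000, i_L2=0.1996, i_V1=0.08584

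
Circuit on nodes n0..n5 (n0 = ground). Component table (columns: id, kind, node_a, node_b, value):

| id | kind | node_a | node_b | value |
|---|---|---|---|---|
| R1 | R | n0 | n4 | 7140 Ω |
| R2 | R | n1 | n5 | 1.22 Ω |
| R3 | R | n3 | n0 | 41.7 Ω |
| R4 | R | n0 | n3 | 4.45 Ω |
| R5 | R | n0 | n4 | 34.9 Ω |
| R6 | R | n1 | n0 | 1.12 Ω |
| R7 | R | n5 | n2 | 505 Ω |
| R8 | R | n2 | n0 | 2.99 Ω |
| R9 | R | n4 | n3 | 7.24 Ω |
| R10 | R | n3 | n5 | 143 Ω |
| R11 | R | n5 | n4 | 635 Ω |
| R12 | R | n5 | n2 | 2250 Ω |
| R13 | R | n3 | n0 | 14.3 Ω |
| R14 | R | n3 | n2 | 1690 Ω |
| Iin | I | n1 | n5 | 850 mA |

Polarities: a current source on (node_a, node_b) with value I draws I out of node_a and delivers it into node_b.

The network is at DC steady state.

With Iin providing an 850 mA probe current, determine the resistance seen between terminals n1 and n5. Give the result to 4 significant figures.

R_eq = 1.204 Ω

Apply KCL at each of the 5 non-ground nodes and solve the resulting linear system.
Node n1: branches {R2, R6, Iin} → V_1 = -0.01220
Node n2: branches {R7, R8, R12, R14} → V_2 = 0.007310
Node n3: branches {R3, R4, R9, R10, R13, R14} → V_3 = 0.02388
Node n4: branches {R1, R5, R9, R11} → V_4 = 0.02903
Node n5: branches {R2, R7, R10, R11, R12, Iin} → V_5 = 1.012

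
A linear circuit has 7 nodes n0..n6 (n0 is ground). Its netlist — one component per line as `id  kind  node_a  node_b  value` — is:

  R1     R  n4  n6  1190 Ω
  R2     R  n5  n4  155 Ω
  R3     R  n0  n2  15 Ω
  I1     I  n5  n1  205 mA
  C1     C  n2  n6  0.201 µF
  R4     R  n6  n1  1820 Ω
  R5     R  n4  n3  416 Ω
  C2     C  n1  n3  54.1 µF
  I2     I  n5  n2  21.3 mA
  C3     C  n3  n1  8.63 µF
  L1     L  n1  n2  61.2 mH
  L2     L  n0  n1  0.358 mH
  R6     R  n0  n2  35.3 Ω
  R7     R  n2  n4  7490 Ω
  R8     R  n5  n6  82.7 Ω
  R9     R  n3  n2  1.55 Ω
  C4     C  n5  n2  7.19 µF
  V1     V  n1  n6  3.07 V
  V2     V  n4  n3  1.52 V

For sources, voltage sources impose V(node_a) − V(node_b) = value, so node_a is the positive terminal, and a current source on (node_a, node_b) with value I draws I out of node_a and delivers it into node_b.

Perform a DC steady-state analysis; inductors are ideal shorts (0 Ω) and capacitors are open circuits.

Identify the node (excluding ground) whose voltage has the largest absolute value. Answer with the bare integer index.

MNA unknowns: 6 node voltages V₁..V_6 plus 4 source currents (L1, L2, V1, V2)
R1: Y=0.0008403 on G[4,6]
R2: Y=0.006452 on G[5,4]
R3: Y=0.06667 on G[0,2]
I1: z[5]−=0.205, z[1]+=0.205
C1: Y=0.000 on G[2,6]
R4: Y=0.0005495 on G[6,1]
R5: Y=0.002404 on G[4,3]
C2: Y=0.000 on G[1,3]
I2: z[5]−=0.0213, z[2]+=0.0213
C3: Y=0.000 on G[3,1]
L1: row V1−V2=0, i_L1 at 1,2
L2: row V0−V1=0, i_L2 at 0,1
R6: Y=0.02833 on G[0,2]
R7: Y=0.0001335 on G[2,4]
R8: Y=0.01209 on G[5,6]
R9: Y=0.6452 on G[3,2]
C4: Y=0.000 on G[5,2]
V1: row V1−V6=3.07, i_V1 at 1,6
V2: row V4−V3=1.52, i_V2 at 4,3
solve → V1=0.000, V2=0.000, V3=-0.1570, V4=1.363, V5=-13.73, V6=-3.070
aux → i_L1=0.07981, i_L2=0.000, i_V1=0.1235, i_V2=-0.1049

5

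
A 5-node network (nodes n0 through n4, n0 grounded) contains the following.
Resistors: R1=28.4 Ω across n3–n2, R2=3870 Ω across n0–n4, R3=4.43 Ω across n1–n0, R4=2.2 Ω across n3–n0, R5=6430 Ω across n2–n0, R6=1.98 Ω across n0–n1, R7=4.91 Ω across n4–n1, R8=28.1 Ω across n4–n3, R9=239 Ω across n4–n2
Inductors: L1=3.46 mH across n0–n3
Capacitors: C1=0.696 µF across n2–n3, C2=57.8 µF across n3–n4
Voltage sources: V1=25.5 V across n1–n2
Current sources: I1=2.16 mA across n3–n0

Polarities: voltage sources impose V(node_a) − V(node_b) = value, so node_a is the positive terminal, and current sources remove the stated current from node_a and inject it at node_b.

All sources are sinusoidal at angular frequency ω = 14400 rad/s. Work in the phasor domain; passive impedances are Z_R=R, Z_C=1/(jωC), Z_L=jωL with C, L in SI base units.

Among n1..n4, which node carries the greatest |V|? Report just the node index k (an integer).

Apply KCL at each of the 4 non-ground nodes and solve the resulting linear system.
Node n1: branches {R3, R6, R7, V1} → V_1 = 0.7718+0.1146j
Node n2: branches {R1, R5, C1, R9, V1} → V_2 = -24.73+0.1146j
Node n3: branches {R1, L1, R4, C1, C2, R8, I1} → V_3 = -1.226-0.2380j
Node n4: branches {R2, R7, C2, R8, R9} → V_4 = -1.045-0.5561j
Source currents: i(V1)=-0.9340-0.2203j

2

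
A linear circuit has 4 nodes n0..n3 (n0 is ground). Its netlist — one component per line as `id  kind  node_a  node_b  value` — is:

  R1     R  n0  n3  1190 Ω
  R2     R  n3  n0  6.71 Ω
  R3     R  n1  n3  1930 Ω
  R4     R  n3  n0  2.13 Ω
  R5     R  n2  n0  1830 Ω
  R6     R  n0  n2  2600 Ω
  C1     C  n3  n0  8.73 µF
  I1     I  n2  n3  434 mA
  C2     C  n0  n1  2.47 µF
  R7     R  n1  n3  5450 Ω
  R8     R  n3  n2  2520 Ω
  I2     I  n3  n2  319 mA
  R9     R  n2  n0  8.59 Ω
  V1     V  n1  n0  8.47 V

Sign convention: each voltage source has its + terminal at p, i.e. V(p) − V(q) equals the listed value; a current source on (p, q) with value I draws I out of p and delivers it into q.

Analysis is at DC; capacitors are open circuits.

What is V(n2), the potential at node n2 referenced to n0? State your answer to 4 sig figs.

Element admittances at DC:
  Y(R1) = 0.0008403 S between n0,n3
  Y(R2) = 0.1490 S between n3,n0
  Y(R3) = 0.0005181 S between n1,n3
  Y(R4) = 0.4695 S between n3,n0
  Y(R5) = 0.0005464 S between n2,n0
  Y(R6) = 0.0003846 S between n0,n2
  Y(C1) = 0.000 S between n3,n0
  I1: injects 0.434 A into n3 (from n2)
  Y(C2) = 0.000 S between n0,n1
  Y(R7) = 0.0001835 S between n1,n3
  Y(R8) = 0.0003968 S between n3,n2
  I2: injects 0.319 A into n2 (from n3)
  Y(R9) = 0.1164 S between n2,n0
  V1: constraint V(n1)−V(n0) = 8.47
Assemble and solve the 4×4 MNA system:
  V(n1)=8.470  V(n2)=-0.9761  V(n3)=0.1943
  i(V1)=-0.005806

-0.9761 V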